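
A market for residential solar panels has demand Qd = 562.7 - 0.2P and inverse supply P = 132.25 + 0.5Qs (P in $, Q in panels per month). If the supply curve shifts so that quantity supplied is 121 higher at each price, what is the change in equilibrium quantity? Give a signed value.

ΔQ = 11

In direct form, Qs = -264.5 + 2P.
Set Qd = Qs: 562.7 - 0.2P = -264.5 + 2P, so 827.2 = 2.2P and P* = 376.
Plugging P* into demand: Q* = 562.7 - 0.2(376) = 487.5.
After the shift, supply is Qs = -143.5 + 2P.
New equilibrium: 706.2 = 2.2P, so P = 321 and Q = 498.5.
ΔQ = 498.5 - 487.5 = 11.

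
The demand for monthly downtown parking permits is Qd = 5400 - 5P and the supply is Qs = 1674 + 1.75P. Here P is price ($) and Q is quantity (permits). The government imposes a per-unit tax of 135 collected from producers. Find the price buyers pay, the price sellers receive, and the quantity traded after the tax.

With a tax of 135 on producers, they supply based on the net price P_s = P_b - 135, so Qs = 1437.75 + 1.75P_b.
Equate demand and the shifted supply: 5400 - 5P_b = 1437.75 + 1.75P_b, giving 6.75P_b = 3962.25, so P_b = 587.
Then P_s = 587 - 135 = 452 and Q = 5400 - 5(587) = 2465.

P_b = 587, P_s = 452, Q = 2465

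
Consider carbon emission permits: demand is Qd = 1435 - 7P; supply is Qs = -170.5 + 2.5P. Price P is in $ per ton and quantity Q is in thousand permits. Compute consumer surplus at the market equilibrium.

Consumer surplus = 4536

The market clears where 1435 - 7P = -170.5 + 2.5P. Rearranging, 9.5P = 1605.5, hence P* = 169.
Then Q* = 1435 - 7(169) = 252.
Demand choke price (Qd = 0): P = 1435/7 = 205. Consumer surplus = ½ × (205 - 169) × 252 = 4536.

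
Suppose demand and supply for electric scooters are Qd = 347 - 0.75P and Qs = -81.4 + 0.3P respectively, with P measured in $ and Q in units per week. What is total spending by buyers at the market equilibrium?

At equilibrium Qd = Qs, so 347 - 0.75P = -81.4 + 0.3P; collecting terms, 428.4 = 1.05P and P* = 408.
Substitute back: Q* = 347 - 0.75(408) = 41.
Total spending by buyers = P* × Q* = 408 × 41 = 16728.

Total spending by buyers = 16728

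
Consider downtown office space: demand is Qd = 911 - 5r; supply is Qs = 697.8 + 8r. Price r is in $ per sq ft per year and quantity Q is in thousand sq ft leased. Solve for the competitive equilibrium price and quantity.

r* = 16.4, Q* = 829

Equating demand and supply, 911 - 5r = 697.8 + 8r gives 13r = 213.2, so r* = 16.4.
Then Q* = 911 - 5(16.4) = 829.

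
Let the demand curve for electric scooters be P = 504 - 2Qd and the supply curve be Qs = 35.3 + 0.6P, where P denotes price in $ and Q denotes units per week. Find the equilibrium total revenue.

Total revenue = 30239.5

In direct form, Qd = 252 - 0.5P.
The market clears where 252 - 0.5P = 35.3 + 0.6P. Rearranging, 1.1P = 216.7, hence P* = 197.
Plugging P* into demand: Q* = 252 - 0.5(197) = 153.5.
Total revenue = P* × Q* = 197 × 153.5 = 30239.5.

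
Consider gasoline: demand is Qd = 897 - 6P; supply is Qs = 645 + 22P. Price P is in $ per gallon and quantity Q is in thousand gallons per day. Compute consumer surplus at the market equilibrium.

Set Qd = Qs: 897 - 6P = 645 + 22P, so 252 = 28P and P* = 9.
Then Q* = 897 - 6(9) = 843.
Demand choke price (Qd = 0): P = 897/6 = 149.5. Consumer surplus = ½ × (149.5 - 9) × 843 = 59220.75.

Consumer surplus = 59220.75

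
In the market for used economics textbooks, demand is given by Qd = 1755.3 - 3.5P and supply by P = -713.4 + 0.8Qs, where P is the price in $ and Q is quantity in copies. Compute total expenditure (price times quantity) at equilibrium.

Rewriting in direct form: Qs = 891.75 + 1.25P.
Set Qd = Qs: 1755.3 - 3.5P = 891.75 + 1.25P, so 863.55 = 4.75P and P* = 181.8.
From the demand curve, Q* = 1755.3 - 3.5(181.8) = 1119.
Total expenditure = P* × Q* = 181.8 × 1119 = 203434.2.

Total expenditure = 203434.2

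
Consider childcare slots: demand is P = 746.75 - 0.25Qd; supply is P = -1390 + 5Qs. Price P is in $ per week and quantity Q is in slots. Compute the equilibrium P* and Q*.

Solving each curve for Q: Qd = 2987 - 4P and Qs = 278 + 0.2P.
The market clears where 2987 - 4P = 278 + 0.2P. Rearranging, 4.2P = 2709, hence P* = 645.
From the demand curve, Q* = 2987 - 4(645) = 407.

P* = 645, Q* = 407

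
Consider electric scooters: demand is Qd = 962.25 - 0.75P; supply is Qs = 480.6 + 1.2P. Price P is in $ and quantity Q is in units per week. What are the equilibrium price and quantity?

P* = 247, Q* = 777

Set Qd = Qs: 962.25 - 0.75P = 480.6 + 1.2P, so 481.65 = 1.95P and P* = 247.
Substitute back: Q* = 962.25 - 0.75(247) = 777.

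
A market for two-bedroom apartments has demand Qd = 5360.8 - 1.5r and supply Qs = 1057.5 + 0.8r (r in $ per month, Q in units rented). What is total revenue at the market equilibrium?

Set Qd = Qs: 5360.8 - 1.5r = 1057.5 + 0.8r, so 4303.3 = 2.3r and r* = 1871.
Plugging r* into demand: Q* = 5360.8 - 1.5(1871) = 2554.3.
Total revenue = r* × Q* = 1871 × 2554.3 = 4779095.3.

Total revenue = 4779095.3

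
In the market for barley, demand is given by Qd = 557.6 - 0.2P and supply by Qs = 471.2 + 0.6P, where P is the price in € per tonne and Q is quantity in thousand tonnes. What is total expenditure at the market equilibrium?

Total expenditure = 57888

Equating demand and supply, 557.6 - 0.2P = 471.2 + 0.6P gives 0.8P = 86.4, so P* = 108.
Plugging P* into demand: Q* = 557.6 - 0.2(108) = 536.
Total expenditure = P* × Q* = 108 × 536 = 57888.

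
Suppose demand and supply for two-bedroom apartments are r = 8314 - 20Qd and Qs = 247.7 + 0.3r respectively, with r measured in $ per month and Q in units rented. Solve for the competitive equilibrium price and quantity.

r* = 480, Q* = 391.7

Solving each curve for Q: Qd = 415.7 - 0.05r.
The market clears where 415.7 - 0.05r = 247.7 + 0.3r. Rearranging, 0.35r = 168, hence r* = 480.
From the demand curve, Q* = 415.7 - 0.05(480) = 391.7.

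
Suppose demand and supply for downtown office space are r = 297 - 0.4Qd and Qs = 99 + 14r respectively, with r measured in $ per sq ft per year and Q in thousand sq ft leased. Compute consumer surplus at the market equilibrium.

Inverting to quantity form: Qd = 742.5 - 2.5r.
At equilibrium Qd = Qs, so 742.5 - 2.5r = 99 + 14r; collecting terms, 643.5 = 16.5r and r* = 39.
From the demand curve, Q* = 742.5 - 2.5(39) = 645.
Demand choke price (Qd = 0): r = 742.5/2.5 = 297. Consumer surplus = ½ × (297 - 39) × 645 = 83205.

Consumer surplus = 83205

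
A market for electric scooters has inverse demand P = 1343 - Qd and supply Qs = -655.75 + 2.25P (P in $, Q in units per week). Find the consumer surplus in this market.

In direct form, Qd = 1343 - P.
The market clears where 1343 - P = -655.75 + 2.25P. Rearranging, 3.25P = 1998.75, hence P* = 615.
Then Q* = 1343 - 615 = 728.
Demand choke price (Qd = 0): P = 1343. Consumer surplus = ½ × (1343 - 615) × 728 = 264992.

Consumer surplus = 264992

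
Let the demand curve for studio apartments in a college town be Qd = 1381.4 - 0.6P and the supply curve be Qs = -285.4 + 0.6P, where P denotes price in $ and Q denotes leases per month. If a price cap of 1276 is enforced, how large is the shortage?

With P fixed at 1276, quantity demanded is 615.8 and quantity supplied is 480.2.
Shortage = Qd - Qs = 615.8 - 480.2 = 135.6.

Shortage = 135.6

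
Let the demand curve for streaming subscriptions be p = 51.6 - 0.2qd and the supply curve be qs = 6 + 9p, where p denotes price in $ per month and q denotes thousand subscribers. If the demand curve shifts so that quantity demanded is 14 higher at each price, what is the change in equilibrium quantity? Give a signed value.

Solving each curve for q: qd = 258 - 5p.
Equating demand and supply, 258 - 5p = 6 + 9p gives 14p = 252, so p* = 18.
From the demand curve, q* = 258 - 5(18) = 168.
After the shift, demand is qd = 272 - 5p.
The new intersection has 266 = 14p, i.e. p = 19, q = 177.
Δq = 177 - 168 = 9.

Δq = 9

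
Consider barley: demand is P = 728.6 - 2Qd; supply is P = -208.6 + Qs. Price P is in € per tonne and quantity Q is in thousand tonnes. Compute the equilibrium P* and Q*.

Inverting to quantity form: Qd = 364.3 - 0.5P and Qs = 208.6 + P.
Set Qd = Qs: 364.3 - 0.5P = 208.6 + P, so 155.7 = 1.5P and P* = 103.8.
Then Q* = 364.3 - 0.5(103.8) = 312.4.

P* = 103.8, Q* = 312.4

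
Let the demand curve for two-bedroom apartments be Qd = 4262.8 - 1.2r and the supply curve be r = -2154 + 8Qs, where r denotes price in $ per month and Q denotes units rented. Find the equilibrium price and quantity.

Solving each curve for Q: Qs = 269.25 + 0.125r.
The market clears where 4262.8 - 1.2r = 269.25 + 0.125r. Rearranging, 1.325r = 3993.55, hence r* = 3014.
Plugging r* into demand: Q* = 4262.8 - 1.2(3014) = 646.

r* = 3014, Q* = 646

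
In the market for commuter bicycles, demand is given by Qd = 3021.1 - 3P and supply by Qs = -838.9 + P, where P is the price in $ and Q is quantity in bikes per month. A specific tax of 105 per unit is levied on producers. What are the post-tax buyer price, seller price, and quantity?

Producers keep P_s = P_b - 105 per unit, so supply in terms of the buyer price is Qs = -943.9 + P_b.
Market clearing requires 3021.1 - 3P_b = -943.9 + P_b; hence 3965 = 4P_b and P_b = 991.25.
Then P_s = 991.25 - 105 = 886.25 and Q = 3021.1 - 3(991.25) = 47.35.

P_b = 991.25, P_s = 886.25, Q = 47.35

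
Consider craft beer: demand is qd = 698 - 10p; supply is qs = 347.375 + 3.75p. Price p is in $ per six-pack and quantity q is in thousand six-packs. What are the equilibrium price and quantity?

Set qd = qs: 698 - 10p = 347.375 + 3.75p, so 350.625 = 13.75p and p* = 25.5.
Then q* = 698 - 10(25.5) = 443.

p* = 25.5, q* = 443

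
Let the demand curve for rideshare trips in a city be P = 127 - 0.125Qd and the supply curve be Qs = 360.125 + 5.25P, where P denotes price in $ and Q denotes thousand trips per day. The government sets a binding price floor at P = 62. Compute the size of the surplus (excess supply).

Surplus = 165.625

Rewriting in direct form: Qd = 1016 - 8P.
At P = 62: Qd = 520 and Qs = 685.625.
Surplus = Qs - Qd = 685.625 - 520 = 165.625.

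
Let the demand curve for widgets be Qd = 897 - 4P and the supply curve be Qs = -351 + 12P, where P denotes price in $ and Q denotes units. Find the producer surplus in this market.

Producer surplus = 14259.375

At equilibrium Qd = Qs, so 897 - 4P = -351 + 12P; collecting terms, 1248 = 16P and P* = 78.
Plugging P* into demand: Q* = 897 - 4(78) = 585.
Supply choke price (Qs = 0): P = 29.25. Producer surplus = ½ × (78 - 29.25) × 585 = 14259.375.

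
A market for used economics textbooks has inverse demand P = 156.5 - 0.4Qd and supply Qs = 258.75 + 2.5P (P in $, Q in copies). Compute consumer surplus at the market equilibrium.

Rewriting in direct form: Qd = 391.25 - 2.5P.
The market clears where 391.25 - 2.5P = 258.75 + 2.5P. Rearranging, 5P = 132.5, hence P* = 26.5.
From the demand curve, Q* = 391.25 - 2.5(26.5) = 325.
Demand choke price (Qd = 0): P = 391.25/2.5 = 156.5. Consumer surplus = ½ × (156.5 - 26.5) × 325 = 21125.

Consumer surplus = 21125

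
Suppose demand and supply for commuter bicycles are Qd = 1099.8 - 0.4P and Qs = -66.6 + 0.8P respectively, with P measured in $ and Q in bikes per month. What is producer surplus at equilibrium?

At equilibrium Qd = Qs, so 1099.8 - 0.4P = -66.6 + 0.8P; collecting terms, 1166.4 = 1.2P and P* = 972.
Then Q* = 1099.8 - 0.4(972) = 711.
Supply choke price (Qs = 0): P = 83.25. Producer surplus = ½ × (972 - 83.25) × 711 = 315950.625.

Producer surplus = 315950.625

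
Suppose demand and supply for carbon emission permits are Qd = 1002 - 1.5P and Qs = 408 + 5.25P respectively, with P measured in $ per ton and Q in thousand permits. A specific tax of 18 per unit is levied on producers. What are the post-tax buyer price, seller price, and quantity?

Producers keep P_s = P_b - 18 per unit, so supply in terms of the buyer price is Qs = 313.5 + 5.25P_b.
Set Qd = Qs: 1002 - 1.5P_b = 313.5 + 5.25P_b, so 688.5 = 6.75P_b and P_b = 102.
Then P_s = 102 - 18 = 84 and Q = 1002 - 1.5(102) = 849.

P_b = 102, P_s = 84, Q = 849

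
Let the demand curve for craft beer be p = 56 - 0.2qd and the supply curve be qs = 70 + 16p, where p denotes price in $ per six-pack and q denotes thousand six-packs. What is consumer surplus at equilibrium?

Consumer surplus = 5290

Solving each curve for q: qd = 280 - 5p.
Equating demand and supply, 280 - 5p = 70 + 16p gives 21p = 210, so p* = 10.
From the demand curve, q* = 280 - 5(10) = 230.
Demand choke price (qd = 0): p = 280/5 = 56. Consumer surplus = ½ × (56 - 10) × 230 = 5290.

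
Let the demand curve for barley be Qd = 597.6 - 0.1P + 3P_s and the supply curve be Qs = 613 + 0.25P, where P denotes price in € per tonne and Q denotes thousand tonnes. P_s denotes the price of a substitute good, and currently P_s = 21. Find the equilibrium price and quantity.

With P_s = 21, demand is Qd = 660.6 - 0.1P.
Set Qd = Qs: 660.6 - 0.1P = 613 + 0.25P, so 47.6 = 0.35P and P* = 136.
From the demand curve, Q* = 660.6 - 0.1(136) = 647.

P* = 136, Q* = 647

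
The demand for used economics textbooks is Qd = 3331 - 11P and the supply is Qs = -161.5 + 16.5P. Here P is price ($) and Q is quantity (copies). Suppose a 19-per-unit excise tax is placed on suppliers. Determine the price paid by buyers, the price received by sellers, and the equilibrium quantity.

P_b = 138.4, P_s = 119.4, Q = 1808.6

Suppliers keep P_s = P_b - 19 per unit, so supply in terms of the buyer price is Qs = -475 + 16.5P_b.
Equate demand and the shifted supply: 3331 - 11P_b = -475 + 16.5P_b, giving 27.5P_b = 3806, so P_b = 138.4.
Then P_s = 138.4 - 19 = 119.4 and Q = 3331 - 11(138.4) = 1808.6.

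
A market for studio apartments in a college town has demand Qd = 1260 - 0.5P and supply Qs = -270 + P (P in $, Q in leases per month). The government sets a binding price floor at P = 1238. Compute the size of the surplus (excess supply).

Surplus = 327

With P fixed at 1238, quantity demanded is 641 and quantity supplied is 968.
Surplus = Qs - Qd = 968 - 641 = 327.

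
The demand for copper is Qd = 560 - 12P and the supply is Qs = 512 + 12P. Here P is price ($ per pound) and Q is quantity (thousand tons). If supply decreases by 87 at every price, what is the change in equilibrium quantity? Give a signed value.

Equating demand and supply, 560 - 12P = 512 + 12P gives 24P = 48, so P* = 2.
Plugging P* into demand: Q* = 560 - 12(2) = 536.
After the shift, supply is Qs = 425 + 12P.
New equilibrium: 135 = 24P, so P = 5.625 and Q = 492.5.
ΔQ = 492.5 - 536 = -43.5.

ΔQ = -43.5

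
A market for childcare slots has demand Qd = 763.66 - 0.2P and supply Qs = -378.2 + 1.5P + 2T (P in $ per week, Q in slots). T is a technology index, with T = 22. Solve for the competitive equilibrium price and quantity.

P* = 645.8, Q* = 634.5

With T = 22, supply is Qs = -334.2 + 1.5P.
Set Qd = Qs: 763.66 - 0.2P = -334.2 + 1.5P, so 1097.86 = 1.7P and P* = 645.8.
Then Q* = 763.66 - 0.2(645.8) = 634.5.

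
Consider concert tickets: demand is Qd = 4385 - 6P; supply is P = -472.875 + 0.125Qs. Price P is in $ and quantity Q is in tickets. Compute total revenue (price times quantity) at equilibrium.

Total revenue = 177461

In direct form, Qs = 3783 + 8P.
Set Qd = Qs: 4385 - 6P = 3783 + 8P, so 602 = 14P and P* = 43.
Plugging P* into demand: Q* = 4385 - 6(43) = 4127.
Total revenue = P* × Q* = 43 × 4127 = 177461.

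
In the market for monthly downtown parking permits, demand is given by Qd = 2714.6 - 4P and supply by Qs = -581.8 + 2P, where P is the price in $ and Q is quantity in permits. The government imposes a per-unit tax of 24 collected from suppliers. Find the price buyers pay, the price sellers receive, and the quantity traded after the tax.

P_b = 557.4, P_s = 533.4, Q = 485

The tax drives a wedge P_b - P_s = 24. Substituting P_s = P_b - 24 into supply: Qs = -629.8 + 2P_b.
Market clearing requires 2714.6 - 4P_b = -629.8 + 2P_b; hence 3344.4 = 6P_b and P_b = 557.4.
So P_s = 533.4 and the quantity traded is Q = 2714.6 - 4(557.4) = 485.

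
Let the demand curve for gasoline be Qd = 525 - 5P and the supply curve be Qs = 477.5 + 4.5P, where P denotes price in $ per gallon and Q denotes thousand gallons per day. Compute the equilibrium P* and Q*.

P* = 5, Q* = 500

The market clears where 525 - 5P = 477.5 + 4.5P. Rearranging, 9.5P = 47.5, hence P* = 5.
Then Q* = 525 - 5(5) = 500.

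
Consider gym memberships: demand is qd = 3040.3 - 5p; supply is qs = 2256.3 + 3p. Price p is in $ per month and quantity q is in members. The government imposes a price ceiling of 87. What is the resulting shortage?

At p = 87: qd = 2605.3 and qs = 2517.3.
Shortage = qd - qs = 2605.3 - 2517.3 = 88.

Shortage = 88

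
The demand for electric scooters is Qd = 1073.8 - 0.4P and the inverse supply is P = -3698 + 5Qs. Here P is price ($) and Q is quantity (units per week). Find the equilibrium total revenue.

In direct form, Qs = 739.6 + 0.2P.
Set Qd = Qs: 1073.8 - 0.4P = 739.6 + 0.2P, so 334.2 = 0.6P and P* = 557.
From the demand curve, Q* = 1073.8 - 0.4(557) = 851.
Total revenue = P* × Q* = 557 × 851 = 474007.

Total revenue = 474007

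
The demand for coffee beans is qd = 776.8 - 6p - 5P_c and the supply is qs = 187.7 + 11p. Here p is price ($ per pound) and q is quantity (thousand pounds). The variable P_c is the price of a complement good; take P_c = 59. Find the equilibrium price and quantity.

p* = 17.3, q* = 378

With P_c = 59, demand is qd = 481.8 - 6p.
Set qd = qs: 481.8 - 6p = 187.7 + 11p, so 294.1 = 17p and p* = 17.3.
From the demand curve, q* = 481.8 - 6(17.3) = 378.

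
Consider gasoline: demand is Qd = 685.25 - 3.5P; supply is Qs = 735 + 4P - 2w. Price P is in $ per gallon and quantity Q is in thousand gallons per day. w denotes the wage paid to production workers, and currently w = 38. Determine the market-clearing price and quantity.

With w = 38, supply is Qs = 659 + 4P.
Equating demand and supply, 685.25 - 3.5P = 659 + 4P gives 7.5P = 26.25, so P* = 3.5.
Then Q* = 685.25 - 3.5(3.5) = 673.

P* = 3.5, Q* = 673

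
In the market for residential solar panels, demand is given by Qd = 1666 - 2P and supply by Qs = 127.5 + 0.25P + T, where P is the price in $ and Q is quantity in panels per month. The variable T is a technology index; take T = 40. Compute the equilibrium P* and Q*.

With T = 40, supply is Qs = 167.5 + 0.25P.
At equilibrium Qd = Qs, so 1666 - 2P = 167.5 + 0.25P; collecting terms, 1498.5 = 2.25P and P* = 666.
Plugging P* into demand: Q* = 1666 - 2(666) = 334.

P* = 666, Q* = 334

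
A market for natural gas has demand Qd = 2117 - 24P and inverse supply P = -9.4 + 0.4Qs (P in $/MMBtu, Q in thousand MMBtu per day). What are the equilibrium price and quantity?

P* = 79, Q* = 221

In direct form, Qs = 23.5 + 2.5P.
The market clears where 2117 - 24P = 23.5 + 2.5P. Rearranging, 26.5P = 2093.5, hence P* = 79.
Then Q* = 2117 - 24(79) = 221.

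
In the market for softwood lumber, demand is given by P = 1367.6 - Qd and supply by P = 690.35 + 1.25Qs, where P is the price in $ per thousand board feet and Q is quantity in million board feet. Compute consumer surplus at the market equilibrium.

Consumer surplus = 45300.5

In direct form, Qd = 1367.6 - P and Qs = -552.28 + 0.8P.
Equating demand and supply, 1367.6 - P = -552.28 + 0.8P gives 1.8P = 1919.88, so P* = 1066.6.
Then Q* = 1367.6 - 1066.6 = 301.
Demand choke price (Qd = 0): P = 1367.6. Consumer surplus = ½ × (1367.6 - 1066.6) × 301 = 45300.5.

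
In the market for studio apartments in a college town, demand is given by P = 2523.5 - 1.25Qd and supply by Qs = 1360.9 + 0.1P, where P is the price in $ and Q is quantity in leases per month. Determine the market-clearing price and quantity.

Rewriting in direct form: Qd = 2018.8 - 0.8P.
The market clears where 2018.8 - 0.8P = 1360.9 + 0.1P. Rearranging, 0.9P = 657.9, hence P* = 731.
Substitute back: Q* = 2018.8 - 0.8(731) = 1434.

P* = 731, Q* = 1434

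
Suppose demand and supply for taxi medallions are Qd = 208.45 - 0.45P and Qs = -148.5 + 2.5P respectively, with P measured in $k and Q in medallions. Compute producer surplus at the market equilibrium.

Producer surplus = 4743.2

Equating demand and supply, 208.45 - 0.45P = -148.5 + 2.5P gives 2.95P = 356.95, so P* = 121.
Substitute back: Q* = 208.45 - 0.45(121) = 154.
Supply choke price (Qs = 0): P = 59.4. Producer surplus = ½ × (121 - 59.4) × 154 = 4743.2.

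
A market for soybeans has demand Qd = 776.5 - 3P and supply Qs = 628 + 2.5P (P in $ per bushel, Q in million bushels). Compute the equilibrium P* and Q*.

P* = 27, Q* = 695.5

Set Qd = Qs: 776.5 - 3P = 628 + 2.5P, so 148.5 = 5.5P and P* = 27.
Then Q* = 776.5 - 3(27) = 695.5.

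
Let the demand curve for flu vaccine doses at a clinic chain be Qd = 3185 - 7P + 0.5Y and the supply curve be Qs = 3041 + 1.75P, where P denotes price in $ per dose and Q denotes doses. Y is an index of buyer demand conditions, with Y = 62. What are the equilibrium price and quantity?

With Y = 62, demand is Qd = 3216 - 7P.
The market clears where 3216 - 7P = 3041 + 1.75P. Rearranging, 8.75P = 175, hence P* = 20.
From the demand curve, Q* = 3216 - 7(20) = 3076.

P* = 20, Q* = 3076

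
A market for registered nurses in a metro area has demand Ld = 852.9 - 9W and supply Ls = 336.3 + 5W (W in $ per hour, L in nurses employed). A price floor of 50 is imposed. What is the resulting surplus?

With W fixed at 50, quantity demanded is 402.9 and quantity supplied is 586.3.
Surplus = Ls - Ld = 586.3 - 402.9 = 183.4.

Surplus = 183.4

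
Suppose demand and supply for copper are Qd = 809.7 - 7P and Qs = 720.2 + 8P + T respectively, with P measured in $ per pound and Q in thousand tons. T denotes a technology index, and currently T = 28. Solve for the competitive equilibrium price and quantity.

P* = 4.1, Q* = 781

With T = 28, supply is Qs = 748.2 + 8P.
The market clears where 809.7 - 7P = 748.2 + 8P. Rearranging, 15P = 61.5, hence P* = 4.1.
From the demand curve, Q* = 809.7 - 7(4.1) = 781.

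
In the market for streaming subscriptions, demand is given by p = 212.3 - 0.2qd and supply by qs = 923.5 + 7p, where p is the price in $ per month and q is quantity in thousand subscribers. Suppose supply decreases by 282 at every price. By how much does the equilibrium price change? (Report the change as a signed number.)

Inverting to quantity form: qd = 1061.5 - 5p.
At equilibrium qd = qs, so 1061.5 - 5p = 923.5 + 7p; collecting terms, 138 = 12p and p* = 11.5.
From the demand curve, q* = 1061.5 - 5(11.5) = 1004.
After the shift, supply is qs = 641.5 + 7p.
New equilibrium: 420 = 12p, so p = 35 and q = 886.5.
Δp = 35 - 11.5 = 23.5.

Δp = 23.5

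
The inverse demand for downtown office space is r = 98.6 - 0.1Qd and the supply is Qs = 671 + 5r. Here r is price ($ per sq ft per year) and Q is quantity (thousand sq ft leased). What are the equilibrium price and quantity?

r* = 21, Q* = 776

Inverting to quantity form: Qd = 986 - 10r.
Equating demand and supply, 986 - 10r = 671 + 5r gives 15r = 315, so r* = 21.
From the demand curve, Q* = 986 - 10(21) = 776.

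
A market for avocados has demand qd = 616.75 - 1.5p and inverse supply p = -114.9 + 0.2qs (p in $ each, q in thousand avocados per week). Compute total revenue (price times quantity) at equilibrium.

Solving each curve for q: qs = 574.5 + 5p.
Set qd = qs: 616.75 - 1.5p = 574.5 + 5p, so 42.25 = 6.5p and p* = 6.5.
Plugging p* into demand: q* = 616.75 - 1.5(6.5) = 607.
Total revenue = p* × q* = 6.5 × 607 = 3945.5.

Total revenue = 3945.5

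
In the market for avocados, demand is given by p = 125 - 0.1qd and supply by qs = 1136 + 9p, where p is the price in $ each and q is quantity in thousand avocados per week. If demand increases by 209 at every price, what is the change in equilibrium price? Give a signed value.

Rewriting in direct form: qd = 1250 - 10p.
Equating demand and supply, 1250 - 10p = 1136 + 9p gives 19p = 114, so p* = 6.
Then q* = 1250 - 10(6) = 1190.
After the shift, demand is qd = 1459 - 10p.
The new intersection has 323 = 19p, i.e. p = 17, q = 1289.
Δp = 17 - 6 = 11.

Δp = 11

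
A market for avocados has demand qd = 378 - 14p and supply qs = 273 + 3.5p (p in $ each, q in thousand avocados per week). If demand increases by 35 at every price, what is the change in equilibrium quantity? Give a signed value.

The market clears where 378 - 14p = 273 + 3.5p. Rearranging, 17.5p = 105, hence p* = 6.
Then q* = 378 - 14(6) = 294.
After the shift, demand is qd = 413 - 14p.
New equilibrium: 140 = 17.5p, so p = 8 and q = 301.
Δq = 301 - 294 = 7.

Δq = 7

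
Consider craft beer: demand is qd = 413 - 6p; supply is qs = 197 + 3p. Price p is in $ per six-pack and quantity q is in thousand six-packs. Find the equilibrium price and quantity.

At equilibrium qd = qs, so 413 - 6p = 197 + 3p; collecting terms, 216 = 9p and p* = 24.
Substitute back: q* = 413 - 6(24) = 269.

p* = 24, q* = 269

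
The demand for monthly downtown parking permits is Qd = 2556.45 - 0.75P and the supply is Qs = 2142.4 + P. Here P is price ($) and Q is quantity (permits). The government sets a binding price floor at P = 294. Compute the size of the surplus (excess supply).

Surplus = 100.45

At P = 294: Qd = 2335.95 and Qs = 2436.4.
Surplus = Qs - Qd = 2436.4 - 2335.95 = 100.45.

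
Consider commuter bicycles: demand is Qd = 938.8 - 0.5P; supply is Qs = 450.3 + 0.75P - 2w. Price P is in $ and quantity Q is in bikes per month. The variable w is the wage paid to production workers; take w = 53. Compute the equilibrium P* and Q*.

P* = 475.6, Q* = 701

With w = 53, supply is Qs = 344.3 + 0.75P.
At equilibrium Qd = Qs, so 938.8 - 0.5P = 344.3 + 0.75P; collecting terms, 594.5 = 1.25P and P* = 475.6.
Then Q* = 938.8 - 0.5(475.6) = 701.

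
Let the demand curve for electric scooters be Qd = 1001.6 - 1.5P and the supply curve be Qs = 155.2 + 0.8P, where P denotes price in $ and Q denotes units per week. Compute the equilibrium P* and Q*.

Equating demand and supply, 1001.6 - 1.5P = 155.2 + 0.8P gives 2.3P = 846.4, so P* = 368.
Substitute back: Q* = 1001.6 - 1.5(368) = 449.6.

P* = 368, Q* = 449.6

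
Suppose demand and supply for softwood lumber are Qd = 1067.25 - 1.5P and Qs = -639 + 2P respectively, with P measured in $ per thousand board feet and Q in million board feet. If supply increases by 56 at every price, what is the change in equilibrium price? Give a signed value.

Equating demand and supply, 1067.25 - 1.5P = -639 + 2P gives 3.5P = 1706.25, so P* = 487.5.
Then Q* = 1067.25 - 1.5(487.5) = 336.
After the shift, supply is Qs = -583 + 2P.
New equilibrium: 1650.25 = 3.5P, so P = 471.5 and Q = 360.
ΔP = 471.5 - 487.5 = -16.

ΔP = -16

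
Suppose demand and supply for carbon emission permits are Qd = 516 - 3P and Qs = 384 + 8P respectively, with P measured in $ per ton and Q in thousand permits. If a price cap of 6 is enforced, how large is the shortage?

Shortage = 66

With P fixed at 6, quantity demanded is 498 and quantity supplied is 432.
Shortage = Qd - Qs = 498 - 432 = 66.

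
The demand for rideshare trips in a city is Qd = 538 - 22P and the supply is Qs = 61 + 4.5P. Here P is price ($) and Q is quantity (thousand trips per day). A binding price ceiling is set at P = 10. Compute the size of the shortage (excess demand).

Shortage = 212

With P fixed at 10, quantity demanded is 318 and quantity supplied is 106.
Shortage = Qd - Qs = 318 - 106 = 212.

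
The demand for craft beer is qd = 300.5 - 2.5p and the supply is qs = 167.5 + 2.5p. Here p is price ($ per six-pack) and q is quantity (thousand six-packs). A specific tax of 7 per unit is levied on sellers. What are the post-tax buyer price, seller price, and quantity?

p_b = 30.1, p_s = 23.1, q = 225.25

Sellers keep p_s = p_b - 7 per unit, so supply in terms of the buyer price is qs = 150 + 2.5p_b.
Market clearing requires 300.5 - 2.5p_b = 150 + 2.5p_b; hence 150.5 = 5p_b and p_b = 30.1.
So p_s = 23.1 and the quantity traded is q = 300.5 - 2.5(30.1) = 225.25.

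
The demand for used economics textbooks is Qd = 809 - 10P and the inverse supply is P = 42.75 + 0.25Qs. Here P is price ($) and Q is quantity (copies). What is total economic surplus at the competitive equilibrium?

Total surplus = 2079.175

Inverting to quantity form: Qs = -171 + 4P.
Set Qd = Qs: 809 - 10P = -171 + 4P, so 980 = 14P and P* = 70.
Then Q* = 809 - 10(70) = 109.
Demand choke price = 80.9; supply choke price = 42.75. CS = ½(80.9 - 70)(109) = 594.05; PS = ½(70 - 42.75)(109) = 1485.125. Total surplus = 2079.175.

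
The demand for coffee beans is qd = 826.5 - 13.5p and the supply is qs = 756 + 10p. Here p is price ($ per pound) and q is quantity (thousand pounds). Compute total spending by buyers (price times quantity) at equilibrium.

At equilibrium qd = qs, so 826.5 - 13.5p = 756 + 10p; collecting terms, 70.5 = 23.5p and p* = 3.
Plugging p* into demand: q* = 826.5 - 13.5(3) = 786.
Total spending by buyers = p* × q* = 3 × 786 = 2358.

Total spending by buyers = 2358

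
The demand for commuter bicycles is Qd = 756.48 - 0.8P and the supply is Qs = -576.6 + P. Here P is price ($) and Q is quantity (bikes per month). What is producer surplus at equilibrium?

Equating demand and supply, 756.48 - 0.8P = -576.6 + P gives 1.8P = 1333.08, so P* = 740.6.
Substitute back: Q* = 756.48 - 0.8(740.6) = 164.
Supply choke price (Qs = 0): P = 576.6. Producer surplus = ½ × (740.6 - 576.6) × 164 = 13448.

Producer surplus = 13448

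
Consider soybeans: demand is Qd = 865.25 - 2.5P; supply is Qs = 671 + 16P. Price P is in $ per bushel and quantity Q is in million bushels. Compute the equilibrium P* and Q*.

Set Qd = Qs: 865.25 - 2.5P = 671 + 16P, so 194.25 = 18.5P and P* = 10.5.
Substitute back: Q* = 865.25 - 2.5(10.5) = 839.

P* = 10.5, Q* = 839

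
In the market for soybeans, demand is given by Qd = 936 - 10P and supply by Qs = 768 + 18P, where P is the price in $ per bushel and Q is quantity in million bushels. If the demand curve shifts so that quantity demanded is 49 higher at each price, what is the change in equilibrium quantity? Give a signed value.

ΔQ = 31.5

Equating demand and supply, 936 - 10P = 768 + 18P gives 28P = 168, so P* = 6.
Then Q* = 936 - 10(6) = 876.
After the shift, demand is Qd = 985 - 10P.
New equilibrium: 217 = 28P, so P = 7.75 and Q = 907.5.
ΔQ = 907.5 - 876 = 31.5.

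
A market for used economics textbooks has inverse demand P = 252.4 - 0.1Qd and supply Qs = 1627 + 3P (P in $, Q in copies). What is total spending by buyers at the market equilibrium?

Total spending by buyers = 126546

Solving each curve for Q: Qd = 2524 - 10P.
The market clears where 2524 - 10P = 1627 + 3P. Rearranging, 13P = 897, hence P* = 69.
Then Q* = 2524 - 10(69) = 1834.
Total spending by buyers = P* × Q* = 69 × 1834 = 126546.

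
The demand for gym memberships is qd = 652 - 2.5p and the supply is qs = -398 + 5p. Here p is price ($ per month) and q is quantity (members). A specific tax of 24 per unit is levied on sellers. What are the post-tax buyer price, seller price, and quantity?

p_b = 156, p_s = 132, q = 262

With a tax of 24 on sellers, they supply based on the net price p_s = p_b - 24, so qs = -518 + 5p_b.
Set qd = qs: 652 - 2.5p_b = -518 + 5p_b, so 1170 = 7.5p_b and p_b = 156.
Then p_s = 156 - 24 = 132 and q = 652 - 2.5(156) = 262.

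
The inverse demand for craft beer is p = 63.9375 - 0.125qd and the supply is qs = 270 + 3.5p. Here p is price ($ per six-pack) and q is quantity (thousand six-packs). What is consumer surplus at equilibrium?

Consumer surplus = 7374.515625

In direct form, qd = 511.5 - 8p.
Set qd = qs: 511.5 - 8p = 270 + 3.5p, so 241.5 = 11.5p and p* = 21.
Then q* = 511.5 - 8(21) = 343.5.
Demand choke price (qd = 0): p = 511.5/8 = 63.9375. Consumer surplus = ½ × (63.9375 - 21) × 343.5 = 7374.515625.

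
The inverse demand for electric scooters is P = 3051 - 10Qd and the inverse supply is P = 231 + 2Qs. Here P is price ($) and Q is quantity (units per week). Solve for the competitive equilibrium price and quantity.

In direct form, Qd = 305.1 - 0.1P and Qs = -115.5 + 0.5P.
Set Qd = Qs: 305.1 - 0.1P = -115.5 + 0.5P, so 420.6 = 0.6P and P* = 701.
Then Q* = 305.1 - 0.1(701) = 235.

P* = 701, Q* = 235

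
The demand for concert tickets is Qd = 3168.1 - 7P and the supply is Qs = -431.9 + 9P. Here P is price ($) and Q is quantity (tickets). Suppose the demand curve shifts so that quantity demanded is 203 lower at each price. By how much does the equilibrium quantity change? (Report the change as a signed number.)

ΔQ = -114.1875

At equilibrium Qd = Qs, so 3168.1 - 7P = -431.9 + 9P; collecting terms, 3600 = 16P and P* = 225.
From the demand curve, Q* = 3168.1 - 7(225) = 1593.1.
After the shift, demand is Qd = 2965.1 - 7P.
New equilibrium: 3397 = 16P, so P = 212.3125 and Q = 1478.9125.
ΔQ = 1478.9125 - 1593.1 = -114.1875.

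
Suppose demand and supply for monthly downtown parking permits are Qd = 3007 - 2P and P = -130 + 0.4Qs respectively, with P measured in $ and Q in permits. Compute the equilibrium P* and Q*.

Solving each curve for Q: Qs = 325 + 2.5P.
The market clears where 3007 - 2P = 325 + 2.5P. Rearranging, 4.5P = 2682, hence P* = 596.
Plugging P* into demand: Q* = 3007 - 2(596) = 1815.

P* = 596, Q* = 1815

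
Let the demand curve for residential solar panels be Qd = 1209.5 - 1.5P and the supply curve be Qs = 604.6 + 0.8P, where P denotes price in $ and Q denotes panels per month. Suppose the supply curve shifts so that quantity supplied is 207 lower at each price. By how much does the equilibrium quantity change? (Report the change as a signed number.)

At equilibrium Qd = Qs, so 1209.5 - 1.5P = 604.6 + 0.8P; collecting terms, 604.9 = 2.3P and P* = 263.
From the demand curve, Q* = 1209.5 - 1.5(263) = 815.
After the shift, supply is Qs = 397.6 + 0.8P.
The new intersection has 811.9 = 2.3P, i.e. P = 353, Q = 680.
ΔQ = 680 - 815 = -135.

ΔQ = -135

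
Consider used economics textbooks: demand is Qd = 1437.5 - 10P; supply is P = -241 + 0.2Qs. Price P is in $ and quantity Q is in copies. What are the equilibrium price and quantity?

Inverting to quantity form: Qs = 1205 + 5P.
Set Qd = Qs: 1437.5 - 10P = 1205 + 5P, so 232.5 = 15P and P* = 15.5.
Plugging P* into demand: Q* = 1437.5 - 10(15.5) = 1282.5.

P* = 15.5, Q* = 1282.5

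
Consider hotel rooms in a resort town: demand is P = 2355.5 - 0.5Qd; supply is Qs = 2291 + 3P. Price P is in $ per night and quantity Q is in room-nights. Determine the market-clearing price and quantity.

Rewriting in direct form: Qd = 4711 - 2P.
The market clears where 4711 - 2P = 2291 + 3P. Rearranging, 5P = 2420, hence P* = 484.
From the demand curve, Q* = 4711 - 2(484) = 3743.

P* = 484, Q* = 3743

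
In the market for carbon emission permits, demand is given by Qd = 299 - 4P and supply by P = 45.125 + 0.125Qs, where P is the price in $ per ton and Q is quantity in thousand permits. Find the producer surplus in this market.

Inverting to quantity form: Qs = -361 + 8P.
Equating demand and supply, 299 - 4P = -361 + 8P gives 12P = 660, so P* = 55.
Plugging P* into demand: Q* = 299 - 4(55) = 79.
Supply choke price (Qs = 0): P = 45.125. Producer surplus = ½ × (55 - 45.125) × 79 = 390.0625.

Producer surplus = 390.0625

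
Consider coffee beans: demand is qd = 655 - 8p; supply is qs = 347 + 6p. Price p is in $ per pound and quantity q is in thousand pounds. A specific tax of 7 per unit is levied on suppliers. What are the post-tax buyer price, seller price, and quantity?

p_b = 25, p_s = 18, q = 455

The tax drives a wedge p_b - p_s = 7. Substituting p_s = p_b - 7 into supply: qs = 305 + 6p_b.
Market clearing requires 655 - 8p_b = 305 + 6p_b; hence 350 = 14p_b and p_b = 25.
Then p_s = 25 - 7 = 18 and q = 655 - 8(25) = 455.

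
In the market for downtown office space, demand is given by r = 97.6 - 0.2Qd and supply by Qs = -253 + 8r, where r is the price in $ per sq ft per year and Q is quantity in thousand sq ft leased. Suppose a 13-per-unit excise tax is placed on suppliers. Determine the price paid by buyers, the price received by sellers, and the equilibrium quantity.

r_b = 65, r_s = 52, Q = 163

Solving each curve for Q: Qd = 488 - 5r.
The tax drives a wedge r_b - r_s = 13. Substituting r_s = r_b - 13 into supply: Qs = -357 + 8r_b.
Equate demand and the shifted supply: 488 - 5r_b = -357 + 8r_b, giving 13r_b = 845, so r_b = 65.
Then r_s = 65 - 13 = 52 and Q = 488 - 5(65) = 163.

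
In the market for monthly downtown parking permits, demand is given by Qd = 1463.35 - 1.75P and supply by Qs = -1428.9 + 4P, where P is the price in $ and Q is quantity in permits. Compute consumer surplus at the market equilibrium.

Set Qd = Qs: 1463.35 - 1.75P = -1428.9 + 4P, so 2892.25 = 5.75P and P* = 503.
Then Q* = 1463.35 - 1.75(503) = 583.1.
Demand choke price (Qd = 0): P = 1463.35/1.75 = 836.2. Consumer surplus = ½ × (836.2 - 503) × 583.1 = 97144.46.

Consumer surplus = 97144.46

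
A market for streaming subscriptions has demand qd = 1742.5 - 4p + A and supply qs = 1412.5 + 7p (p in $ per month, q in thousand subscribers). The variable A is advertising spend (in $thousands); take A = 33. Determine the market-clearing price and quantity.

p* = 33, q* = 1643.5

With A = 33, demand is qd = 1775.5 - 4p.
Set qd = qs: 1775.5 - 4p = 1412.5 + 7p, so 363 = 11p and p* = 33.
Substitute back: q* = 1775.5 - 4(33) = 1643.5.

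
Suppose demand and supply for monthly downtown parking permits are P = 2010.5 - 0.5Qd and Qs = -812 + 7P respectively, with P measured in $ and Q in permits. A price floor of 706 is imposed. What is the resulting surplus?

Surplus = 1521

In direct form, Qd = 4021 - 2P.
At P = 706: Qd = 2609 and Qs = 4130.
Surplus = Qs - Qd = 4130 - 2609 = 1521.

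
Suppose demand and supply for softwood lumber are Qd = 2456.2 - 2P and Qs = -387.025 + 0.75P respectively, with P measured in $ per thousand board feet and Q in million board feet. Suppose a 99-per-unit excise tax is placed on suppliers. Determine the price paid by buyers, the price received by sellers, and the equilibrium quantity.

P_b = 1060.9, P_s = 961.9, Q = 334.4

Suppliers keep P_s = P_b - 99 per unit, so supply in terms of the buyer price is Qs = -461.275 + 0.75P_b.
Equate demand and the shifted supply: 2456.2 - 2P_b = -461.275 + 0.75P_b, giving 2.75P_b = 2917.475, so P_b = 1060.9.
So P_s = 961.9 and the quantity traded is Q = 2456.2 - 2(1060.9) = 334.4.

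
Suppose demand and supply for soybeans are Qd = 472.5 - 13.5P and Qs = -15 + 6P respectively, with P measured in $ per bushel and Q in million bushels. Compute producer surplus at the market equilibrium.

Equating demand and supply, 472.5 - 13.5P = -15 + 6P gives 19.5P = 487.5, so P* = 25.
Plugging P* into demand: Q* = 472.5 - 13.5(25) = 135.
Supply choke price (Qs = 0): P = 2.5. Producer surplus = ½ × (25 - 2.5) × 135 = 1518.75.

Producer surplus = 1518.75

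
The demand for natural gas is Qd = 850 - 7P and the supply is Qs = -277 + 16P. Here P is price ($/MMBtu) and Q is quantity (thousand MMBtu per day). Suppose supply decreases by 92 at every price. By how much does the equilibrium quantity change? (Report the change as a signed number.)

Set Qd = Qs: 850 - 7P = -277 + 16P, so 1127 = 23P and P* = 49.
From the demand curve, Q* = 850 - 7(49) = 507.
After the shift, supply is Qs = -369 + 16P.
New equilibrium: 1219 = 23P, so P = 53 and Q = 479.
ΔQ = 479 - 507 = -28.

ΔQ = -28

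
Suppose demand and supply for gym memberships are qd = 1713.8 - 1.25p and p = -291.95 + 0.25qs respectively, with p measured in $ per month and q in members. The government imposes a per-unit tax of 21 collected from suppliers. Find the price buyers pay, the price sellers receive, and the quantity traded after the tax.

In direct form, qs = 1167.8 + 4p.
Suppliers keep p_s = p_b - 21 per unit, so supply in terms of the buyer price is qs = 1083.8 + 4p_b.
Set qd = qs: 1713.8 - 1.25p_b = 1083.8 + 4p_b, so 630 = 5.25p_b and p_b = 120.
So p_s = 99 and the quantity traded is q = 1713.8 - 1.25(120) = 1563.8.

p_b = 120, p_s = 99, q = 1563.8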